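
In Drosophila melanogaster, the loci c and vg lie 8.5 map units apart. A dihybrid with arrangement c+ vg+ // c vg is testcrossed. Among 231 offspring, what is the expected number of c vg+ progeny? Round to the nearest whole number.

A map distance of 8.5 map units corresponds to a recombination frequency of 0.085.
The F1 is c+ vg+ / c vg, so c vg+ is a recombinant gamete class with expected frequency r/2 = 0.085/2 = 0.0425.
Expected number = 0.0425 × 231 = 9.82 ≈ 10.

10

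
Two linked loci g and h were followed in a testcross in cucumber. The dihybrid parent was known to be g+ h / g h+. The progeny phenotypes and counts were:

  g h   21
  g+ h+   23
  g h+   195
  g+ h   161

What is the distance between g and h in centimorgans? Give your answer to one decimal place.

11.0 centimorgans

The recombinant classes are g+ h+ and g h: 23 + 21 = 44.
Recombination frequency = 44/400 = 0.1100 ≈ 11.0%, i.e. 11.0 centimorgans.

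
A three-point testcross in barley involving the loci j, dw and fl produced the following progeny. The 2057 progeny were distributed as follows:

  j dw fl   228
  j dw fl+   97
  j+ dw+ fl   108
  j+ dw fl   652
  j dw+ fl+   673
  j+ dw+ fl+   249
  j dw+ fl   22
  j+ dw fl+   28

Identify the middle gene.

fl

The two most frequent reciprocal classes, j+ dw fl and j dw+ fl+, are the parental types, so the F1 was j+ dw fl / j dw+ fl+.
The two rarest classes, j+ dw fl+ and j dw+ fl, are the double crossovers. Comparing them with the parentals, only the fl allele has switched, so fl is the middle locus and the order is dw – fl – j.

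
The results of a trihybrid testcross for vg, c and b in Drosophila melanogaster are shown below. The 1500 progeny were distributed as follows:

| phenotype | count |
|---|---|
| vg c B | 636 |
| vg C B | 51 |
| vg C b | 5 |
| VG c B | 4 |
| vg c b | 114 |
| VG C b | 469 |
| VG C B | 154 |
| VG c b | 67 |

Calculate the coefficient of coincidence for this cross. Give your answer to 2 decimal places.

0.38

The two most frequent reciprocal classes, VG C b and vg c B, are the parental types, so the F1 was VG C b / vg c B.
The two rarest classes, vg C b and VG c B, are the double crossovers. Comparing them with the parentals, only the vg allele has switched, so vg is the middle locus and the order is b – vg – c.
b–vg: (268 + 9)/1500 = 0.1847; vg–c: (118 + 9)/1500 = 0.0847.
Expected DCO frequency = 0.1847 × 0.0847 ≈ 0.01564; observed = 9/1500 ≈ 0.00600.
Coefficient of coincidence = 0.00600/0.01564 ≈ 0.38.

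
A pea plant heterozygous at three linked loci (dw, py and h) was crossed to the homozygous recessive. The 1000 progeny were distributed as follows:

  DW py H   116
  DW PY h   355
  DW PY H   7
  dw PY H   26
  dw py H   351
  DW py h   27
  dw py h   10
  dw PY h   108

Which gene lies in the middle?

The two most frequent reciprocal classes, DW PY h and dw py H, are the parental types, so the F1 was DW PY h / dw py H.
The two rarest classes, DW PY H and dw py h, are the double crossovers. Comparing them with the parentals, only the h allele has switched, so h is the middle locus and the order is py – h – dw.

h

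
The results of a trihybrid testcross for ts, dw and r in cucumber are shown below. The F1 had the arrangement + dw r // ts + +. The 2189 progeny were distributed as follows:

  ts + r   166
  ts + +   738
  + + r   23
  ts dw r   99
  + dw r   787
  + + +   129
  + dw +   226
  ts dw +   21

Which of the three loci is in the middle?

dw

The two rarest classes, + + r and ts dw +, are the double crossovers. Comparing them with the parentals, only the dw allele has switched, so dw is the middle locus and the order is r – dw – ts.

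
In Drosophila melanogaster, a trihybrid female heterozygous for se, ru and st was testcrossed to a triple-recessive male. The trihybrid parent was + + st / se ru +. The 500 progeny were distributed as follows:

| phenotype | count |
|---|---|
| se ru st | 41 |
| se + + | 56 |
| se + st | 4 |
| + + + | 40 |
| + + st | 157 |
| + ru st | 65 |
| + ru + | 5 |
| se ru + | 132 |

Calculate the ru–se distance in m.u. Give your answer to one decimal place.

26.0 m.u.

The two rarest classes, se + st and + ru +, are the double crossovers. Comparing them with the parentals, only the se allele has switched, so se is the middle locus and the order is ru – se – st.
Crossovers in the ru–se interval produce the single-crossover classes + ru st and se + + (65 + 56 = 121) plus the double crossovers (9).
RF(ru–se) = (121 + 9) / 500 = 130/500 = 0.2600 → 26.0 m.u.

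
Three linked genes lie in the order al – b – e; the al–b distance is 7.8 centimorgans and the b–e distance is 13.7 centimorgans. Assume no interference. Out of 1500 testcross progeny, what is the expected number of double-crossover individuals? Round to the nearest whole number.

Map distances give recombination frequencies of 0.078 and 0.137 for the two intervals.
With no interference, expected double-crossover frequency = 0.078 × 0.137 = 0.01069.
Expected number = 0.01069 × 1500 = 16.03 ≈ 16.

16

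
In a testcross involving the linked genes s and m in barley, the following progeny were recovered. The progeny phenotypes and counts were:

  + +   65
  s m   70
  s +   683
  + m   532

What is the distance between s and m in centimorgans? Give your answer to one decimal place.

10.0 centimorgans

The two most frequent classes, + m (532) and s + (683), are the parental types, so the F1 was + m / s +.
The recombinant classes are + + and s m: 65 + 70 = 135.
Recombination frequency = 135/1350 = 0.1000 ≈ 10.0%, i.e. 10.0 centimorgans.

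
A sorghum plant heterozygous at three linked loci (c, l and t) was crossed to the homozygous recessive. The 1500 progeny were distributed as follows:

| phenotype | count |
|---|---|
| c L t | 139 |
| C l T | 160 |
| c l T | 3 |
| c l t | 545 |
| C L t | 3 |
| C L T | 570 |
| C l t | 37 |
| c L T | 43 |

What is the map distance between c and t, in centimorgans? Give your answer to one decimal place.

5.7 centimorgans

The two most frequent reciprocal classes, C L T and c l t, are the parental types, so the F1 was C L T / c l t.
The two rarest classes, C L t and c l T, are the double crossovers. Comparing them with the parentals, only the t allele has switched, so t is the middle locus and the order is c – t – l.
Crossovers in the c–t interval produce the single-crossover classes c L T and C l t (43 + 37 = 80) plus the double crossovers (6).
RF(c–t) = (80 + 6) / 1500 = 86/1500 = 0.0573 → 5.7 centimorgans.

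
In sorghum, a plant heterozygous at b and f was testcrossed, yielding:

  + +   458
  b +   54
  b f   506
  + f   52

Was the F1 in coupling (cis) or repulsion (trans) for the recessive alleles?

The two most frequent classes are + + (458) and b f (506); these are the parental (non-recombinant) types.
So the F1 carried + + on one chromosome and b f on the other — the recessive alleles are on the same chromosome (cis / coupling).

cis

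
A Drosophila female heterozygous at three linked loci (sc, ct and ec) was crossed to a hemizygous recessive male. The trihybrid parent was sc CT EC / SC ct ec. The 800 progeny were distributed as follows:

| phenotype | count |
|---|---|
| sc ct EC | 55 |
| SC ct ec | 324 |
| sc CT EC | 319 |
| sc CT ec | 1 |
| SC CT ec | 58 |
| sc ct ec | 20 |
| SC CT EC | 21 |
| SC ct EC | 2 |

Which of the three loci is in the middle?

The two rarest classes, sc CT ec and SC ct EC, are the double crossovers. Comparing them with the parentals, only the ec allele has switched, so ec is the middle locus and the order is ct – ec – sc.

ec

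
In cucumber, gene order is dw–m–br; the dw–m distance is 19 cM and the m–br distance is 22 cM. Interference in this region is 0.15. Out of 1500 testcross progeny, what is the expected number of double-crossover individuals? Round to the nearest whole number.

Map distances give recombination frequencies of 0.190 and 0.220 for the two intervals.
With interference 0.15 (so coincidence = 0.85), expected double-crossover frequency = 0.190 × 0.220 × 0.85 = 0.03553.
Expected number = 0.03553 × 1500 = 53.30 ≈ 53.

53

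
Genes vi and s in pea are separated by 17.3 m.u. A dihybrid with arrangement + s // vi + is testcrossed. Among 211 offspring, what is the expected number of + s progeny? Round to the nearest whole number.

87

A map distance of 17.3 m.u. corresponds to a recombination frequency of 0.173.
The F1 is + s / vi +, so + s is a parental gamete class with expected frequency (1 − r)/2 = 0.827/2 = 0.4135.
Expected number = 0.4135 × 211 = 87.25 ≈ 87.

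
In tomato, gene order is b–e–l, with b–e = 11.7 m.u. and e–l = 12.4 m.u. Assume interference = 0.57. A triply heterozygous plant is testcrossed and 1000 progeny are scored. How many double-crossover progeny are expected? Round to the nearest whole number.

6

Map distances give recombination frequencies of 0.117 and 0.124 for the two intervals.
With interference 0.57 (so coincidence = 0.43), expected double-crossover frequency = 0.117 × 0.124 × 0.43 = 0.00624.
Expected number = 0.00624 × 1000 = 6.24 ≈ 6.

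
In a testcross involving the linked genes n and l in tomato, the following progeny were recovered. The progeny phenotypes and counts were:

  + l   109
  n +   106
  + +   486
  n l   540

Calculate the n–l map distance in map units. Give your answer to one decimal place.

The two most frequent classes, + + (486) and n l (540), are the parental types, so the F1 was + + / n l.
The recombinant classes are + l and n +: 109 + 106 = 215.
Recombination frequency = 215/1241 = 0.1732 ≈ 17.3%, i.e. 17.3 map units.

17.3 map units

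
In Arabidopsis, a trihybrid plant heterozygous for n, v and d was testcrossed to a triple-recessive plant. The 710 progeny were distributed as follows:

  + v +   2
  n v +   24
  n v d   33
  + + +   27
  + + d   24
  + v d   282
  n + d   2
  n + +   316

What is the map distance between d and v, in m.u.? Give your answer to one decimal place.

The two most frequent reciprocal classes, n + + and + v d, are the parental types, so the F1 was n + + / + v d.
The two rarest classes, n + d and + v +, are the double crossovers. Comparing them with the parentals, only the d allele has switched, so d is the middle locus and the order is n – d – v.
Crossovers in the d–v interval produce the single-crossover classes n v + and + + d (24 + 24 = 48) plus the double crossovers (4).
RF(d–v) = (48 + 4) / 710 = 52/710 = 0.0732 → 7.3 m.u.

7.3 m.u.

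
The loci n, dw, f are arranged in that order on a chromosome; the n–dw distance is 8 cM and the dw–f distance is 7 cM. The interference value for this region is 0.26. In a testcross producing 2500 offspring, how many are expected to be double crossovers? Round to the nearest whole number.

Map distances give recombination frequencies of 0.080 and 0.070 for the two intervals.
With interference 0.26 (so coincidence = 0.74), expected double-crossover frequency = 0.080 × 0.070 × 0.74 = 0.00414.
Expected number = 0.00414 × 2500 = 10.36 ≈ 10.

10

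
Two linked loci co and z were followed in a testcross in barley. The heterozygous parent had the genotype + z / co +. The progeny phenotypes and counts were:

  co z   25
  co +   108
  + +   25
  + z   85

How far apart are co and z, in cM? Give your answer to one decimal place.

20.6 cM

The recombinant classes are + + and co z: 25 + 25 = 50.
Recombination frequency = 50/243 = 0.2058 ≈ 20.6%, i.e. 20.6 cM.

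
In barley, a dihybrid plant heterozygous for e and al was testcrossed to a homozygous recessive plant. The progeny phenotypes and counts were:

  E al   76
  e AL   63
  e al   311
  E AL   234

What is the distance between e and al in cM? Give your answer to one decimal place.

The two most frequent classes, E AL (234) and e al (311), are the parental types, so the F1 was E AL / e al.
The recombinant classes are E al and e AL: 76 + 63 = 139.
Recombination frequency = 139/684 = 0.2032 ≈ 20.3%, i.e. 20.3 cM.

20.3 cM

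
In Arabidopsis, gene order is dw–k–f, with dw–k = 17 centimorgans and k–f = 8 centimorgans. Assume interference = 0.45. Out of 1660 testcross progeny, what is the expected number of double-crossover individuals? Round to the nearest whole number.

12

Map distances give recombination frequencies of 0.170 and 0.080 for the two intervals.
With interference 0.45 (so coincidence = 0.55), expected double-crossover frequency = 0.170 × 0.080 × 0.55 = 0.00748.
Expected number = 0.00748 × 1660 = 12.42 ≈ 12.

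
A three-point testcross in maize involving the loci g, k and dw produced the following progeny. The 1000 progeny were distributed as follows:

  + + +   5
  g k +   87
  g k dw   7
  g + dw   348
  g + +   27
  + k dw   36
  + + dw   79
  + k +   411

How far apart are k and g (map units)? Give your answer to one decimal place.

17.8 map units

The two most frequent reciprocal classes, + k + and g + dw, are the parental types, so the F1 was + k + / g + dw.
The two rarest classes, + + + and g k dw, are the double crossovers. Comparing them with the parentals, only the k allele has switched, so k is the middle locus and the order is dw – k – g.
Crossovers in the k–g interval produce the single-crossover classes g k + and + + dw (87 + 79 = 166) plus the double crossovers (12).
RF(k–g) = (166 + 12) / 1000 = 178/1000 = 0.1780 → 17.8 map units.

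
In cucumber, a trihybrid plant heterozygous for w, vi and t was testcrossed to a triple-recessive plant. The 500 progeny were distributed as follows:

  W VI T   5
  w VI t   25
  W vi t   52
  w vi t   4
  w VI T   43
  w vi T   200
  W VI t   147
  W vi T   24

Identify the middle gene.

t

The two most frequent reciprocal classes, w vi T and W VI t, are the parental types, so the F1 was w vi T / W VI t.
The two rarest classes, w vi t and W VI T, are the double crossovers. Comparing them with the parentals, only the t allele has switched, so t is the middle locus and the order is vi – t – w.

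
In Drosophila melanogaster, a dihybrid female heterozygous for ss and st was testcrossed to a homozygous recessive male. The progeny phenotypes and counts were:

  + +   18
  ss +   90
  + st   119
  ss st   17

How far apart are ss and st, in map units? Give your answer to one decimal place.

The two most frequent classes, + st (119) and ss + (90), are the parental types, so the F1 was + st / ss +.
The recombinant classes are + + and ss st: 18 + 17 = 35.
Recombination frequency = 35/244 = 0.1434 ≈ 14.3%, i.e. 14.3 map units.

14.3 map units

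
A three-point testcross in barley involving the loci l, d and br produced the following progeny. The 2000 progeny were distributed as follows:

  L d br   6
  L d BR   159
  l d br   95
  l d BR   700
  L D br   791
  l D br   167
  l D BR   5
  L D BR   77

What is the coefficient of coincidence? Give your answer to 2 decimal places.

0.36

The two most frequent reciprocal classes, L D br and l d BR, are the parental types, so the F1 was L D br / l d BR.
The two rarest classes, L d br and l D BR, are the double crossovers. Comparing them with the parentals, only the d allele has switched, so d is the middle locus and the order is l – d – br.
l–d: (326 + 11)/2000 = 0.1685; d–br: (172 + 11)/2000 = 0.0915.
Expected DCO frequency = 0.1685 × 0.0915 ≈ 0.01542; observed = 11/2000 ≈ 0.00550.
Coefficient of coincidence = 0.00550/0.01542 ≈ 0.36.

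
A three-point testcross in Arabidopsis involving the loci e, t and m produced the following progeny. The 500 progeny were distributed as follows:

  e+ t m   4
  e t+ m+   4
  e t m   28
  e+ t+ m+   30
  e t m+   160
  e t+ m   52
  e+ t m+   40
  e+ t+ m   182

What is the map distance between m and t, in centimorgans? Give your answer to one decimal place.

The two most frequent reciprocal classes, e+ t+ m and e t m+, are the parental types, so the F1 was e+ t+ m / e t m+.
The two rarest classes, e+ t m and e t+ m+, are the double crossovers. Comparing them with the parentals, only the t allele has switched, so t is the middle locus and the order is e – t – m.
Crossovers in the t–m interval produce the single-crossover classes e+ t+ m+ and e t m (30 + 28 = 58) plus the double crossovers (8).
RF(t–m) = (58 + 8) / 500 = 66/500 = 0.1320 → 13.2 centimorgans.

13.2 centimorgans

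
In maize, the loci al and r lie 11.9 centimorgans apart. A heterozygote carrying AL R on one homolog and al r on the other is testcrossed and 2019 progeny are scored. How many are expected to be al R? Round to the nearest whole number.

A map distance of 11.9 centimorgans corresponds to a recombination frequency of 0.119.
The F1 is AL R / al r, so al R is a recombinant gamete class with expected frequency r/2 = 0.119/2 = 0.0595.
Expected number = 0.0595 × 2019 = 120.13 ≈ 120.

120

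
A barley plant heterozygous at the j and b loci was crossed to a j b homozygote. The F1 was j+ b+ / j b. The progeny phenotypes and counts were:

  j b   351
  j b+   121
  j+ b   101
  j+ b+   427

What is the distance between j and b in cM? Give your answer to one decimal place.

22.2 cM

The recombinant classes are j+ b and j b+: 101 + 121 = 222.
Recombination frequency = 222/1000 = 0.2220 ≈ 22.2%, i.e. 22.2 cM.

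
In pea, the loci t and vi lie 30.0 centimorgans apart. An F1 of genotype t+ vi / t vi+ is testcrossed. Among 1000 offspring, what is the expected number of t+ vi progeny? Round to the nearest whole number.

A map distance of 30.0 centimorgans corresponds to a recombination frequency of 0.300.
The F1 is t+ vi / t vi+, so t+ vi is a parental gamete class with expected frequency (1 − r)/2 = 0.700/2 = 0.3500.
Expected number = 0.3500 × 1000 = 350.00 ≈ 350.

350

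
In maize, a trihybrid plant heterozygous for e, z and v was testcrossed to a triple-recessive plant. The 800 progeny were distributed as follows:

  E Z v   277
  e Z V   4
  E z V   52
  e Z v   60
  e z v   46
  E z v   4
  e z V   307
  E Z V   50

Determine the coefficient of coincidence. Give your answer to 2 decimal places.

0.51

The two most frequent reciprocal classes, E Z v and e z V, are the parental types, so the F1 was E Z v / e z V.
The two rarest classes, E z v and e Z V, are the double crossovers. Comparing them with the parentals, only the z allele has switched, so z is the middle locus and the order is v – z – e.
v–z: (96 + 8)/800 = 0.1300; z–e: (112 + 8)/800 = 0.1500.
Expected DCO frequency = 0.1300 × 0.1500 ≈ 0.01950; observed = 8/800 ≈ 0.01000.
Coefficient of coincidence = 0.01000/0.01950 ≈ 0.51.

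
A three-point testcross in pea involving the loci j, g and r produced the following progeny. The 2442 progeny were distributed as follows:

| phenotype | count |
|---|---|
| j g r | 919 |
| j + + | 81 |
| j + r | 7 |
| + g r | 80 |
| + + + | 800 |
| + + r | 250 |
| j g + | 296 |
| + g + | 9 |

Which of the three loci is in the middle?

The two most frequent reciprocal classes, j g r and + + +, are the parental types, so the F1 was j g r / + + +.
The two rarest classes, j + r and + g +, are the double crossovers. Comparing them with the parentals, only the g allele has switched, so g is the middle locus and the order is j – g – r.

g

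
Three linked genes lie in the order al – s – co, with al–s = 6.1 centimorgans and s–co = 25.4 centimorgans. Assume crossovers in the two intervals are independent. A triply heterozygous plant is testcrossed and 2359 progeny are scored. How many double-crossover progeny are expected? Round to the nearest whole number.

37

Map distances give recombination frequencies of 0.061 and 0.254 for the two intervals.
With no interference, expected double-crossover frequency = 0.061 × 0.254 = 0.01549.
Expected number = 0.01549 × 2359 = 36.55 ≈ 37.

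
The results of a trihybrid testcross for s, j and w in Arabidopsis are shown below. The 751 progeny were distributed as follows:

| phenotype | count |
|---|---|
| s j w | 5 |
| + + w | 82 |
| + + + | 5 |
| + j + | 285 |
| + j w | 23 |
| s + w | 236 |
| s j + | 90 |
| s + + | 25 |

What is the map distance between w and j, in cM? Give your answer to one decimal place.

The two most frequent reciprocal classes, s + w and + j +, are the parental types, so the F1 was s + w / + j +.
The two rarest classes, s j w and + + +, are the double crossovers. Comparing them with the parentals, only the j allele has switched, so j is the middle locus and the order is s – j – w.
Crossovers in the j–w interval produce the single-crossover classes s + + and + j w (25 + 23 = 48) plus the double crossovers (10).
RF(j–w) = (48 + 10) / 751 = 58/751 = 0.0772 → 7.7 cM.

7.7 cM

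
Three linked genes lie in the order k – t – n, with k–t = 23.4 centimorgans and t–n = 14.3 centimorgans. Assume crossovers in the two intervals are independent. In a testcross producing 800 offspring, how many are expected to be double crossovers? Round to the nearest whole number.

27

Map distances give recombination frequencies of 0.234 and 0.143 for the two intervals.
With no interference, expected double-crossover frequency = 0.234 × 0.143 = 0.03346.
Expected number = 0.03346 × 800 = 26.77 ≈ 27.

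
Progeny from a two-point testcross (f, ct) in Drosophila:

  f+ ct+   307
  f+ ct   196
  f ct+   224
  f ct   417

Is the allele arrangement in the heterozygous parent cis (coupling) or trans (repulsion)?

cis

The two most frequent classes are f+ ct+ (307) and f ct (417); these are the parental (non-recombinant) types.
So the F1 carried f+ ct+ on one chromosome and f ct on the other — the recessive alleles are on the same chromosome (cis / coupling).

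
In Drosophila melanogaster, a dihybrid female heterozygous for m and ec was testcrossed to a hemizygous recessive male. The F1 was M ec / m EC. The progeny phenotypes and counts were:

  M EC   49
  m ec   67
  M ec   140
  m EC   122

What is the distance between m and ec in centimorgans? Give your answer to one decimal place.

30.7 centimorgans

The recombinant classes are M EC and m ec: 49 + 67 = 116.
Recombination frequency = 116/378 = 0.3069 ≈ 30.7%, i.e. 30.7 centimorgans.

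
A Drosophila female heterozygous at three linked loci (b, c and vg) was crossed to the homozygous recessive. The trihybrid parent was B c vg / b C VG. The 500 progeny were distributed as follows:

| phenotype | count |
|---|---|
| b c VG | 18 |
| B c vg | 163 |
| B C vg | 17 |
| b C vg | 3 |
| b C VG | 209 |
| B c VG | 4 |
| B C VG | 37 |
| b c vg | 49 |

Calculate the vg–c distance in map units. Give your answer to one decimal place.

8.4 map units

The two rarest classes, B c VG and b C vg, are the double crossovers. Comparing them with the parentals, only the vg allele has switched, so vg is the middle locus and the order is c – vg – b.
Crossovers in the c–vg interval produce the single-crossover classes B C vg and b c VG (17 + 18 = 35) plus the double crossovers (7).
RF(c–vg) = (35 + 7) / 500 = 42/500 = 0.0840 → 8.4 map units.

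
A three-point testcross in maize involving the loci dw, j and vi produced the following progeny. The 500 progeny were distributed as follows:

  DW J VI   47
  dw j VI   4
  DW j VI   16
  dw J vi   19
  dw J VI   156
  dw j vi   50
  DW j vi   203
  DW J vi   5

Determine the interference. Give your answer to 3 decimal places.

0.035

The two most frequent reciprocal classes, DW j vi and dw J VI, are the parental types, so the F1 was DW j vi / dw J VI.
The two rarest classes, DW J vi and dw j VI, are the double crossovers. Comparing them with the parentals, only the j allele has switched, so j is the middle locus and the order is dw – j – vi.
dw–j: (97 + 9)/500 = 0.2120; j–vi: (35 + 9)/500 = 0.0880.
Expected DCO frequency = 0.2120 × 0.0880 ≈ 0.01866; observed = 9/500 ≈ 0.01800.
Coefficient of coincidence = 0.01800/0.01866 ≈ 0.965; interference = 1 − 0.965 = 0.035.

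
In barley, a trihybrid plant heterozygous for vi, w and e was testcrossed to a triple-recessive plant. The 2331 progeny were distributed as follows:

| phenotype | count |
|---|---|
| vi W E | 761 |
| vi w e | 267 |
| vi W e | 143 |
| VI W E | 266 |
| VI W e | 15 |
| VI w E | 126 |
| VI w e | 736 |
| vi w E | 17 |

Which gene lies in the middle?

The two most frequent reciprocal classes, VI w e and vi W E, are the parental types, so the F1 was VI w e / vi W E.
The two rarest classes, VI W e and vi w E, are the double crossovers. Comparing them with the parentals, only the w allele has switched, so w is the middle locus and the order is e – w – vi.

w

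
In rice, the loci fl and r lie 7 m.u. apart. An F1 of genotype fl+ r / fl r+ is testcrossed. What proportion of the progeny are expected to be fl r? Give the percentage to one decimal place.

A map distance of 7 m.u. corresponds to a recombination frequency of 0.070.
The F1 is fl+ r / fl r+, so fl r is a recombinant gamete class with expected frequency r/2 = 0.070/2 = 0.0350.
That is 0.0350 = 3.5% of the progeny.

3.5%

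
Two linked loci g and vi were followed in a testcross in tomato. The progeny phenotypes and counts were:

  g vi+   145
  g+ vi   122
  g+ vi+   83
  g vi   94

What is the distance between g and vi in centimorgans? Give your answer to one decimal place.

The two most frequent classes, g+ vi (122) and g vi+ (145), are the parental types, so the F1 was g+ vi / g vi+.
The recombinant classes are g+ vi+ and g vi: 83 + 94 = 177.
Recombination frequency = 177/444 = 0.3986 ≈ 39.9%, i.e. 39.9 centimorgans.

39.9 centimorgans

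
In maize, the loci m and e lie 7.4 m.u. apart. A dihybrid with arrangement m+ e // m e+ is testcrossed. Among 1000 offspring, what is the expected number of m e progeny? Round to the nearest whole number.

A map distance of 7.4 m.u. corresponds to a recombination frequency of 0.074.
The F1 is m+ e / m e+, so m e is a recombinant gamete class with expected frequency r/2 = 0.074/2 = 0.0370.
Expected number = 0.0370 × 1000 = 37.00 ≈ 37.

37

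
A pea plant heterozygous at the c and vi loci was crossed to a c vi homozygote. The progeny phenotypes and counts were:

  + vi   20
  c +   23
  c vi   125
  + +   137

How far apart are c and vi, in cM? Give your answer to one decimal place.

14.1 cM

The two most frequent classes, + + (137) and c vi (125), are the parental types, so the F1 was + + / c vi.
The recombinant classes are + vi and c +: 20 + 23 = 43.
Recombination frequency = 43/305 = 0.1410 ≈ 14.1%, i.e. 14.1 cM.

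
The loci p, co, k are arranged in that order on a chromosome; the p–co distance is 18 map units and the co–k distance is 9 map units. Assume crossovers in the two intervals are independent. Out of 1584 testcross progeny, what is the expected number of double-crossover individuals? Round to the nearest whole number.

26

Map distances give recombination frequencies of 0.180 and 0.090 for the two intervals.
With no interference, expected double-crossover frequency = 0.180 × 0.090 = 0.01620.
Expected number = 0.01620 × 1584 = 25.66 ≈ 26.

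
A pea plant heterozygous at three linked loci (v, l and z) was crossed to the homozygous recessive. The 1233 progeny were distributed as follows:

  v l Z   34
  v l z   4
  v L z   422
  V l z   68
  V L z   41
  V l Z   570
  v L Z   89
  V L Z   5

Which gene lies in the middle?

l

The two most frequent reciprocal classes, v L z and V l Z, are the parental types, so the F1 was v L z / V l Z.
The two rarest classes, v l z and V L Z, are the double crossovers. Comparing them with the parentals, only the l allele has switched, so l is the middle locus and the order is v – l – z.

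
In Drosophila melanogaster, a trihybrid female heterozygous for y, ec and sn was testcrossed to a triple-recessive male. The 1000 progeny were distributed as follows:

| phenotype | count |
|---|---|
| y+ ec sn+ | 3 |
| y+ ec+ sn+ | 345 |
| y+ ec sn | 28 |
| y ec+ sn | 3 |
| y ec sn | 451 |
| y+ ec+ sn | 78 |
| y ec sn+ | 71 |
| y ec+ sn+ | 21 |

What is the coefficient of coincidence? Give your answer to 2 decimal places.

0.70

The two most frequent reciprocal classes, y+ ec+ sn+ and y ec sn, are the parental types, so the F1 was y+ ec+ sn+ / y ec sn.
The two rarest classes, y+ ec sn+ and y ec+ sn, are the double crossovers. Comparing them with the parentals, only the ec allele has switched, so ec is the middle locus and the order is sn – ec – y.
sn–ec: (149 + 6)/1000 = 0.1550; ec–y: (49 + 6)/1000 = 0.0550.
Expected DCO frequency = 0.1550 × 0.0550 ≈ 0.00852; observed = 6/1000 ≈ 0.00600.
Coefficient of coincidence = 0.00600/0.00852 ≈ 0.70.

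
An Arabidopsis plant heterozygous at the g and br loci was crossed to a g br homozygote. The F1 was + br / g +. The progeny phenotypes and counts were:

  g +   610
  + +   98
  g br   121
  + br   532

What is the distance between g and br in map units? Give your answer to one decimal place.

16.1 map units

The recombinant classes are + + and g br: 98 + 121 = 219.
Recombination frequency = 219/1361 = 0.1609 ≈ 16.1%, i.e. 16.1 map units.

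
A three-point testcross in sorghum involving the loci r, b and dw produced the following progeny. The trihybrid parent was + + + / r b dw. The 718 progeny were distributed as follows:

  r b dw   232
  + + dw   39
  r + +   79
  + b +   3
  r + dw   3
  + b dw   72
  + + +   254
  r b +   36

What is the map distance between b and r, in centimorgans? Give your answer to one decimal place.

21.9 centimorgans

The two rarest classes, + b + and r + dw, are the double crossovers. Comparing them with the parentals, only the b allele has switched, so b is the middle locus and the order is dw – b – r.
Crossovers in the b–r interval produce the single-crossover classes r + + and + b dw (79 + 72 = 151) plus the double crossovers (6).
RF(b–r) = (151 + 6) / 718 = 157/718 = 0.2187 → 21.9 centimorgans.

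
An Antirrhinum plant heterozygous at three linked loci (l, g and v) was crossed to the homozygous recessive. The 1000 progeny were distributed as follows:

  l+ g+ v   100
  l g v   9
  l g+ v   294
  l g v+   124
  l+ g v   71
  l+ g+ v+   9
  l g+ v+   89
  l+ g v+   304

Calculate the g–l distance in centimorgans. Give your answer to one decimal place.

24.2 centimorgans

The two most frequent reciprocal classes, l+ g v+ and l g+ v, are the parental types, so the F1 was l+ g v+ / l g+ v.
The two rarest classes, l+ g+ v+ and l g v, are the double crossovers. Comparing them with the parentals, only the g allele has switched, so g is the middle locus and the order is v – g – l.
Crossovers in the g–l interval produce the single-crossover classes l g v+ and l+ g+ v (124 + 100 = 224) plus the double crossovers (18).
RF(g–l) = (224 + 18) / 1000 = 242/1000 = 0.2420 → 24.2 centimorgans.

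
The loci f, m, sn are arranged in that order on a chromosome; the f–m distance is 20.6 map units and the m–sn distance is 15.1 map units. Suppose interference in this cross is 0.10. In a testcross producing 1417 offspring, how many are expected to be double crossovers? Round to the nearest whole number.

Map distances give recombination frequencies of 0.206 and 0.151 for the two intervals.
With interference 0.10 (so coincidence = 0.90), expected double-crossover frequency = 0.206 × 0.151 × 0.90 = 0.02800.
Expected number = 0.02800 × 1417 = 39.67 ≈ 40.

40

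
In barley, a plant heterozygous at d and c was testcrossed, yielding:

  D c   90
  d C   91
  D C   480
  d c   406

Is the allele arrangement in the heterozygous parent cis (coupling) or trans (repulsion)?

cis

The two most frequent classes are D C (480) and d c (406); these are the parental (non-recombinant) types.
So the F1 carried D C on one chromosome and d c on the other — the recessive alleles are on the same chromosome (cis / coupling).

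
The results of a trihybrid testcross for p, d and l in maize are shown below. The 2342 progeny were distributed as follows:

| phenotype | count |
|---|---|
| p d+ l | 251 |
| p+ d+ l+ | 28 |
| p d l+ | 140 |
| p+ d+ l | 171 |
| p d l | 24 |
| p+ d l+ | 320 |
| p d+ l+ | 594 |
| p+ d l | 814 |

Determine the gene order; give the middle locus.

The two most frequent reciprocal classes, p+ d l and p d+ l+, are the parental types, so the F1 was p+ d l / p d+ l+.
The two rarest classes, p d l and p+ d+ l+, are the double crossovers. Comparing them with the parentals, only the p allele has switched, so p is the middle locus and the order is d – p – l.

p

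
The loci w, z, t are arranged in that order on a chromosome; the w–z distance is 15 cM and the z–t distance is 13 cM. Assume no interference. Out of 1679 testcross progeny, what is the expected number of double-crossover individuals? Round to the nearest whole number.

Map distances give recombination frequencies of 0.150 and 0.130 for the two intervals.
With no interference, expected double-crossover frequency = 0.150 × 0.130 = 0.01950.
Expected number = 0.01950 × 1679 = 32.74 ≈ 33.

33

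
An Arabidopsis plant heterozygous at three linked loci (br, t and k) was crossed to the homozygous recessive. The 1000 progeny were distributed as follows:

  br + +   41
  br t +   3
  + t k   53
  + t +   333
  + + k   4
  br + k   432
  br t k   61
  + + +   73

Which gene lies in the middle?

The two most frequent reciprocal classes, br + k and + t +, are the parental types, so the F1 was br + k / + t +.
The two rarest classes, + + k and br t +, are the double crossovers. Comparing them with the parentals, only the br allele has switched, so br is the middle locus and the order is k – br – t.

br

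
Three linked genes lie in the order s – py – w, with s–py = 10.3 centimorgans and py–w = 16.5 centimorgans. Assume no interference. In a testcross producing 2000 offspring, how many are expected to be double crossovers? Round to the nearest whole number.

Map distances give recombination frequencies of 0.103 and 0.165 for the two intervals.
With no interference, expected double-crossover frequency = 0.103 × 0.165 = 0.01700.
Expected number = 0.01700 × 2000 = 33.99 ≈ 34.

34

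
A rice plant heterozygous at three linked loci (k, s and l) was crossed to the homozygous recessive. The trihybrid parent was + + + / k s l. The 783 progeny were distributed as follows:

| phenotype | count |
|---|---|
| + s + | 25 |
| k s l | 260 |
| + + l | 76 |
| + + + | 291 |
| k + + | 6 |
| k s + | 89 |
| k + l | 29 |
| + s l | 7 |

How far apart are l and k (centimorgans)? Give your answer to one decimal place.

The two rarest classes, k + + and + s l, are the double crossovers. Comparing them with the parentals, only the k allele has switched, so k is the middle locus and the order is s – k – l.
Crossovers in the k–l interval produce the single-crossover classes + + l and k s + (76 + 89 = 165) plus the double crossovers (13).
RF(k–l) = (165 + 13) / 783 = 178/783 = 0.2273 → 22.7 centimorgans.

22.7 centimorgans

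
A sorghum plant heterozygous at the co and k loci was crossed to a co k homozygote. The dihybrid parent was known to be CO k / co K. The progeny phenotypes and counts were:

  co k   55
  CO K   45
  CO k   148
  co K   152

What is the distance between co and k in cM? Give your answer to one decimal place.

25.0 cM

The recombinant classes are CO K and co k: 45 + 55 = 100.
Recombination frequency = 100/400 = 0.2500 ≈ 25.0%, i.e. 25.0 cM.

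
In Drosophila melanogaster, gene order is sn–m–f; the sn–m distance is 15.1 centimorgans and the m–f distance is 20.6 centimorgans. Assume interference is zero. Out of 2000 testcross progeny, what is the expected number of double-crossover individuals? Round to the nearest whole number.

Map distances give recombination frequencies of 0.151 and 0.206 for the two intervals.
With no interference, expected double-crossover frequency = 0.151 × 0.206 = 0.03111.
Expected number = 0.03111 × 2000 = 62.21 ≈ 62.

62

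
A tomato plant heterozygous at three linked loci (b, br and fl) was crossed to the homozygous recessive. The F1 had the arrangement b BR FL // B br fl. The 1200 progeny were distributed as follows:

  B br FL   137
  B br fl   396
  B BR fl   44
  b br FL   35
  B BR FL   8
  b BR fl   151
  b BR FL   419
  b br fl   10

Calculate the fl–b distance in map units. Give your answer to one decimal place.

25.5 map units

The two rarest classes, B BR FL and b br fl, are the double crossovers. Comparing them with the parentals, only the b allele has switched, so b is the middle locus and the order is br – b – fl.
Crossovers in the b–fl interval produce the single-crossover classes b BR fl and B br FL (151 + 137 = 288) plus the double crossovers (18).
RF(b–fl) = (288 + 18) / 1200 = 306/1200 = 0.2550 → 25.5 map units.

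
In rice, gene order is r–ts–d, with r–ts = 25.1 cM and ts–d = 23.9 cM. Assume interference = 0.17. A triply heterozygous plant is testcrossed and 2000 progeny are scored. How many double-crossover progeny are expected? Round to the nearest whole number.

Map distances give recombination frequencies of 0.251 and 0.239 for the two intervals.
With interference 0.17 (so coincidence = 0.83), expected double-crossover frequency = 0.251 × 0.239 × 0.83 = 0.04979.
Expected number = 0.04979 × 2000 = 99.58 ≈ 100.

100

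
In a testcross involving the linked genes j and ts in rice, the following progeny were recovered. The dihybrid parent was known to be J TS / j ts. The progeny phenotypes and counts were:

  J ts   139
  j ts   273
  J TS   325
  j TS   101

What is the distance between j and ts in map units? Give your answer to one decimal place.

The recombinant classes are J ts and j TS: 139 + 101 = 240.
Recombination frequency = 240/838 = 0.2864 ≈ 28.6%, i.e. 28.6 map units.

28.6 map units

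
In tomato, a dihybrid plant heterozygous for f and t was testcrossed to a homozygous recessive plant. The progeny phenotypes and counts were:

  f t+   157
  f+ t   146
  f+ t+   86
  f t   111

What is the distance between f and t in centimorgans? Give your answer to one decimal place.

39.4 centimorgans

The two most frequent classes, f+ t (146) and f t+ (157), are the parental types, so the F1 was f+ t / f t+.
The recombinant classes are f+ t+ and f t: 86 + 111 = 197.
Recombination frequency = 197/500 = 0.3940 ≈ 39.4%, i.e. 39.4 centimorgans.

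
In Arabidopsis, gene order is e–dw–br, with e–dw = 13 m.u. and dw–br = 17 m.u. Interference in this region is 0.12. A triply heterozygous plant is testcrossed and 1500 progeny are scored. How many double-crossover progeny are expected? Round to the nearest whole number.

29

Map distances give recombination frequencies of 0.130 and 0.170 for the two intervals.
With interference 0.12 (so coincidence = 0.88), expected double-crossover frequency = 0.130 × 0.170 × 0.88 = 0.01945.
Expected number = 0.01945 × 1500 = 29.17 ≈ 29.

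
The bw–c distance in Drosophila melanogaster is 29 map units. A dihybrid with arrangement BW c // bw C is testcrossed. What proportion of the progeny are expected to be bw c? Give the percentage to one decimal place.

14.5%

A map distance of 29 map units corresponds to a recombination frequency of 0.290.
The F1 is BW c / bw C, so bw c is a recombinant gamete class with expected frequency r/2 = 0.290/2 = 0.1450.
That is 0.1450 = 14.5% of the progeny.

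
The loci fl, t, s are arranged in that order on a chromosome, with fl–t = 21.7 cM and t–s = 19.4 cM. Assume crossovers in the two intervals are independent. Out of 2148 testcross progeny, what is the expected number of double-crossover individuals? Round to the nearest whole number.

90

Map distances give recombination frequencies of 0.217 and 0.194 for the two intervals.
With no interference, expected double-crossover frequency = 0.217 × 0.194 = 0.04210.
Expected number = 0.04210 × 2148 = 90.43 ≈ 90.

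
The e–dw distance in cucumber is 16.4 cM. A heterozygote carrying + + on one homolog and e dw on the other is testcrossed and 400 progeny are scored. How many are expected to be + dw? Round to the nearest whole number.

A map distance of 16.4 cM corresponds to a recombination frequency of 0.164.
The F1 is + + / e dw, so + dw is a recombinant gamete class with expected frequency r/2 = 0.164/2 = 0.0820.
Expected number = 0.0820 × 400 = 32.80 ≈ 33.

33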